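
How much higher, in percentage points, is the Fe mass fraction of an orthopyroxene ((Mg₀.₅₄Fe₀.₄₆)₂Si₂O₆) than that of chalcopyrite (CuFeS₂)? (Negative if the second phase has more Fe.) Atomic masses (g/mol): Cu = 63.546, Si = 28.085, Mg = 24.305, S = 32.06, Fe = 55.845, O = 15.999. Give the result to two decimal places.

M((Mg₀.₅₄Fe₀.₄₆)₂Si₂O₆) = 229.791 g/mol, so wt% Fe = 51.377/229.791 × 100 = 22.36%.
M(CuFeS₂) = 183.511 g/mol, so wt% Fe = 55.845/183.511 × 100 = 30.43%.
22.36 − 30.43 = -8.07 pp.

-8.07 percentage points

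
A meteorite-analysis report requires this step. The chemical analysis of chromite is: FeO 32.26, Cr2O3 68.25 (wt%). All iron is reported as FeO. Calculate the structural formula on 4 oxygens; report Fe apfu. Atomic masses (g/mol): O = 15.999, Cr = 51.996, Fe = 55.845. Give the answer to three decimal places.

FeO (M=71.844): mol = 0.44903; Fe = 0.44903, O = 0.44903.
Cr2O3 (M=151.989): mol = 0.44905; Cr = 0.89810, O = 1.34715.
ΣO = 1.79618; factor = 4/ΣO = 2.22695.
Fe apfu = 0.44903 × 2.22695 = 1.000.

1.000 Fe apfu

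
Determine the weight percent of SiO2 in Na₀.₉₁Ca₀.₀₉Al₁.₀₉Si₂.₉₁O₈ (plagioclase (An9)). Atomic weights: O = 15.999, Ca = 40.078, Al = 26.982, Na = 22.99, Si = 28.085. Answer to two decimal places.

M(Na₀.₉₁Ca₀.₀₉Al₁.₀₉Si₂.₉₁O₈) = 263.658 g/mol; M(SiO2) = 60.083 g/mol.
Moles SiO2 per formula unit = 2.91 Si ÷ 1 = 2.9100.
SiO2 fraction = (2.9100 × 60.083) / 263.658 = 174.842/263.658 = 0.6631.

66.31 wt%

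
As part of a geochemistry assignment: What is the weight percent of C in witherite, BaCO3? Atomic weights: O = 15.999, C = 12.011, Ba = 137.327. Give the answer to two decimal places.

6.09 weight percent

Formula mass = 1×137.327 + 1×12.011 + 3×15.999 = 197.335 g/mol, of which 12.011 g is C.
So C makes up 12.011/197.335 = 0.0609 of the mass, i.e. 6.09%.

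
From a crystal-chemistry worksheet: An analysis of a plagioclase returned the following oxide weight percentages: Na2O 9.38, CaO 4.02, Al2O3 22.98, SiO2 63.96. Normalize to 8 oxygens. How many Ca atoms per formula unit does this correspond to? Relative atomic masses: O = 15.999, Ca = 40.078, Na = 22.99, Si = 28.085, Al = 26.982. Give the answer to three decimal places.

0.189 Ca apfu

Na2O: 9.38/61.979 = 0.15134 mol → 0.30268 mol Na, 0.15134 mol O.
CaO: 4.02/56.077 = 0.07169 mol → 0.07169 mol Ca, 0.07169 mol O.
Al2O3: 22.98/101.961 = 0.22538 mol → 0.45076 mol Al, 0.67614 mol O.
SiO2: 63.96/60.083 = 1.06453 mol → 1.06453 mol Si, 2.12906 mol O.
Total oxygen = 3.02823 mol. Normalization factor = 8/3.02823 = 2.64181.
Ca per 8 O = 0.07169 × 2.64181 = 0.189.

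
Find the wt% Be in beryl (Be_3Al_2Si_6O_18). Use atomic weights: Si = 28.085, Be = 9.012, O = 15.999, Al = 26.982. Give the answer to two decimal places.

5.03 wt%

M(Be_3Al_2Si_6O_18) = 537.492 g/mol.
Be contributes 3 × 9.012 = 27.036 g per mole.
27.036/537.492 = 0.0503 → 5.03%.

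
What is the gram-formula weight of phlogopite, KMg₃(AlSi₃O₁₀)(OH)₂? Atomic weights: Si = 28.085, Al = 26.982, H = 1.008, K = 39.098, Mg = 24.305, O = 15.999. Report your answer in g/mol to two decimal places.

M = 1×39.098 + 3×24.305 + 1×26.982 + 3×28.085 + 12×15.999 + 2×1.008

417.25 g/mol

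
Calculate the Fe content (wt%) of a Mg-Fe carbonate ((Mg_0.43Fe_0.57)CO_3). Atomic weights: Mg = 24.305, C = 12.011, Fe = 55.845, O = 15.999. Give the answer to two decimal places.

Formula mass = 0.43*24.305 + 0.57*55.845 + 1*12.011 + 3*15.999 = 102.291 g/mol, of which 31.832 g is Fe.
So Fe makes up 31.832/102.291 = 0.3112 of the mass, i.e. 31.12%.

31.12 wt%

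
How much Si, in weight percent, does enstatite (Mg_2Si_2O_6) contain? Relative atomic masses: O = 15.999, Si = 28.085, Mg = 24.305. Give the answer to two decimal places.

Molar mass of Mg_2Si_2O_6: 2·24.305 + 2·28.085 + 6·15.999 = 200.774 g/mol.
Mass of Si per formula unit: 2 × 28.085 = 56.170 g.
Weight fraction Si = 56.170 / 200.774 = 0.2798.

27.98 weight percent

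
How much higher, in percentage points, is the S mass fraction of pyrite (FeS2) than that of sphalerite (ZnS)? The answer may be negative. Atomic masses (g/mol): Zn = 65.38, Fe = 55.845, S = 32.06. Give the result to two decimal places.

20.55 percentage points

M(FeS2) = 119.965 g/mol, so wt% S = 64.120/119.965 × 100 = 53.45%.
M(ZnS) = 97.440 g/mol, so wt% S = 32.060/97.440 × 100 = 32.90%.
53.45 − 32.90 = 20.55 pp.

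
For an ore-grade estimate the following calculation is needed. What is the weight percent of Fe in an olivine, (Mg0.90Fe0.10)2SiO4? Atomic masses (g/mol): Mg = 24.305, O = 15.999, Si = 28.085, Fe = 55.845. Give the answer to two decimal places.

7.60 weight percent

Formula mass = 1.80·24.305 + 0.20·55.845 + 1·28.085 + 4·15.999 = 146.999 g/mol, of which 11.169 g is Fe.
So Fe makes up 11.169/146.999 = 0.0760 of the mass, i.e. 7.60%.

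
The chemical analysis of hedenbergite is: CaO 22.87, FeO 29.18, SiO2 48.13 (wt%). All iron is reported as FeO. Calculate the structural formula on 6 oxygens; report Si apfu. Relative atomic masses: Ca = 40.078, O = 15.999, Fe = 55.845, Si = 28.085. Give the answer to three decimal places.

1.989 Si apfu

22.87 wt% CaO ÷ 56.077 g/mol = 0.40783 mol, giving 0.40783 Ca and 0.40783 O.
29.18 wt% FeO ÷ 71.844 g/mol = 0.40616 mol, giving 0.40616 Fe and 0.40616 O.
48.13 wt% SiO2 ÷ 60.083 g/mol = 0.80106 mol, giving 0.80106 Si and 1.60212 O.
Oxygen sums to 2.41611; scaling by 6/2.41611 = 2.48333 puts the formula on 6 O.
Si: 0.80106 × 2.48333 = 1.989 atoms per formula unit.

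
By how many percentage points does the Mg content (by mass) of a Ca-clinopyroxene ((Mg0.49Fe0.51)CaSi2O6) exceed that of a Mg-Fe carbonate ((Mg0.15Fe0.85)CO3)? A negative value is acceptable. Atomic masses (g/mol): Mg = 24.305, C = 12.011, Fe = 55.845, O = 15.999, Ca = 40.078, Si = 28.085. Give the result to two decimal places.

1.84 percentage points

M((Mg0.49Fe0.51)CaSi2O6) = 232.632 g/mol, so wt% Mg = 11.909/232.632 × 100 = 5.12%.
M((Mg0.15Fe0.85)CO3) = 111.122 g/mol, so wt% Mg = 3.646/111.122 × 100 = 3.28%.
5.12 − 3.28 = 1.84 pp.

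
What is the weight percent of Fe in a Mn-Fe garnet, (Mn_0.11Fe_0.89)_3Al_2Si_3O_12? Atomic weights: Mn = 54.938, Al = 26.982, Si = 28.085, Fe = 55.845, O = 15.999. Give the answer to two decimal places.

M((Mn_0.11Fe_0.89)_3Al_2Si_3O_12) = 497.443 g/mol.
Fe contributes 2.67 × 55.845 = 149.106 g per mole.
149.106/497.443 = 0.2997 → 29.97%.

29.97 mass %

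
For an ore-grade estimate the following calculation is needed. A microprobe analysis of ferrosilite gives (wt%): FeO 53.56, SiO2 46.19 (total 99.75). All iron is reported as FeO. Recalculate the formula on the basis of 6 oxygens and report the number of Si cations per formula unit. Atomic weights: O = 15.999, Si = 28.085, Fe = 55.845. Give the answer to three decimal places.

2.020 Si apfu

53.56 wt% FeO ÷ 71.844 g/mol = 0.74550 mol, giving 0.74550 Fe and 0.74550 O.
46.19 wt% SiO2 ÷ 60.083 g/mol = 0.76877 mol, giving 0.76877 Si and 1.53754 O.
Oxygen sums to 2.28304; scaling by 6/2.28304 = 2.62807 puts the formula on 6 O.
Si: 0.76877 × 2.62807 = 2.020 atoms per formula unit.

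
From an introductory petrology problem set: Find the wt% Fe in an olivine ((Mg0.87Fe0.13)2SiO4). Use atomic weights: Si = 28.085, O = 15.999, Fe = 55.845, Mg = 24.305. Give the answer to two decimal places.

Formula mass = 1.74·24.305 + 0.26·55.845 + 1·28.085 + 4·15.999 = 148.891 g/mol, of which 14.520 g is Fe.
So Fe makes up 14.520/148.891 = 0.0975 of the mass, i.e. 9.75%.

9.75 mass %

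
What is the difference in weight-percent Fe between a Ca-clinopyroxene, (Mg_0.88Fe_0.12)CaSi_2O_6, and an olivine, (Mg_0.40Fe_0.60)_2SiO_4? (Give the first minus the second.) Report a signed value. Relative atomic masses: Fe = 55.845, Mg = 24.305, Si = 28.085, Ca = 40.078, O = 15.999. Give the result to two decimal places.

First mineral: 6.701 g Fe in 220.332 g formula = 3.04 wt% Fe.
Second mineral: 67.014 g Fe in 178.539 g formula = 37.53 wt% Fe.
3.04% − 37.53% gives a difference of -34.49 percentage points.

-34.49 percentage points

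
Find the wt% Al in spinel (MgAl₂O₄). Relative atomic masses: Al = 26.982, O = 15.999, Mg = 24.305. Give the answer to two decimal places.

37.93 wt%

Formula mass = 1*24.305 + 2*26.982 + 4*15.999 = 142.265 g/mol, of which 53.964 g is Al.
So Al makes up 53.964/142.265 = 0.3793 of the mass, i.e. 37.93%.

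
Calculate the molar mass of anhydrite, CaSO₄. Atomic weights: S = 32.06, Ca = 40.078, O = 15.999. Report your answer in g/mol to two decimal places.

The formula mass is the sum 1·40.078 + 1·32.06 + 4·15.999.

136.13 g/mol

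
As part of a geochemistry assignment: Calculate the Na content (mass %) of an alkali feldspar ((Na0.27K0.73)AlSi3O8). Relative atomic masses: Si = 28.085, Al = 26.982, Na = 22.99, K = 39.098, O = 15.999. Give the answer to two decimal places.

2.27 mass %

Molar mass of (Na0.27K0.73)AlSi3O8: 0.27×22.99 + 0.73×39.098 + 1×26.982 + 3×28.085 + 8×15.999 = 273.978 g/mol.
Mass of Na per formula unit: 0.27 × 22.99 = 6.207 g.
Weight fraction Na = 6.207 / 273.978 = 0.0227.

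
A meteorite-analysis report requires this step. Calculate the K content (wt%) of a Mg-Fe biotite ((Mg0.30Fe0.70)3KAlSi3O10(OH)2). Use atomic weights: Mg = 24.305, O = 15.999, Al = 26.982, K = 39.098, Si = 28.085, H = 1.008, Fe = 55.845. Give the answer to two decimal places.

8.09 wt%

Molar mass of (Mg0.30Fe0.70)3KAlSi3O10(OH)2: 0.90·24.305 + 2.10·55.845 + 1·39.098 + 1·26.982 + 3·28.085 + 12·15.999 + 2·1.008 = 483.488 g/mol.
Mass of K per formula unit: 1 × 39.098 = 39.098 g.
Weight fraction K = 39.098 / 483.488 = 0.0809.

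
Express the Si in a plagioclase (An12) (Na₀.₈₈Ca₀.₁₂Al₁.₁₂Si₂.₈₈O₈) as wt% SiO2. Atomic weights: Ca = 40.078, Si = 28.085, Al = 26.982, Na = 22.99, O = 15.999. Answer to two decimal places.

65.51 wt%

M(Na₀.₈₈Ca₀.₁₂Al₁.₁₂Si₂.₈₈O₈) = 264.137 g/mol; M(SiO2) = 60.083 g/mol.
Moles SiO2 per formula unit = 2.88 Si ÷ 1 = 2.8800.
SiO2 fraction = (2.8800 × 60.083) / 264.137 = 173.039/264.137 = 0.6551.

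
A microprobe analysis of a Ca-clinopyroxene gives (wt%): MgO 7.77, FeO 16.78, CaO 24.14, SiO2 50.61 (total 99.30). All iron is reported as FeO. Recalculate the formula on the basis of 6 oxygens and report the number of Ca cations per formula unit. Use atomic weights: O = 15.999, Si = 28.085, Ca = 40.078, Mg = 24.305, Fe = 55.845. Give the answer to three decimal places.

1.016 Ca apfu

7.77 wt% MgO ÷ 40.304 g/mol = 0.19278 mol, giving 0.19278 Mg and 0.19278 O.
16.78 wt% FeO ÷ 71.844 g/mol = 0.23356 mol, giving 0.23356 Fe and 0.23356 O.
24.14 wt% CaO ÷ 56.077 g/mol = 0.43048 mol, giving 0.43048 Ca and 0.43048 O.
50.61 wt% SiO2 ÷ 60.083 g/mol = 0.84233 mol, giving 0.84233 Si and 1.68466 O.
Oxygen sums to 2.54148; scaling by 6/2.54148 = 2.36083 puts the formula on 6 O.
Ca: 0.43048 × 2.36083 = 1.016 atoms per formula unit.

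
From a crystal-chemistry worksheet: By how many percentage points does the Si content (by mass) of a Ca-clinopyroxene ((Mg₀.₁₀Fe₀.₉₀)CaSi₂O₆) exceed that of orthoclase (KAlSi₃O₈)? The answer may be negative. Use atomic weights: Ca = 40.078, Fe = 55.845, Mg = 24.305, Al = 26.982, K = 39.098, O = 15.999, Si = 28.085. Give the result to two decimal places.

First mineral: 56.170 g Si in 244.933 g formula = 22.93 wt% Si.
Second mineral: 84.255 g Si in 278.327 g formula = 30.27 wt% Si.
22.93% − 30.27% gives a difference of -7.34 percentage points.

-7.34 percentage points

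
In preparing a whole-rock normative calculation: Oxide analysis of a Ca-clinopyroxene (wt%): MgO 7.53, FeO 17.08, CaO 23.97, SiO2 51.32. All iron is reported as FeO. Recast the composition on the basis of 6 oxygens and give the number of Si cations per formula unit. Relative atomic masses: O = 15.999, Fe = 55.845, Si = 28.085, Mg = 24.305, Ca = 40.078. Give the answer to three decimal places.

2.002 Si apfu

MgO: 7.53/40.304 = 0.18683 mol → 0.18683 mol Mg, 0.18683 mol O.
FeO: 17.08/71.844 = 0.23774 mol → 0.23774 mol Fe, 0.23774 mol O.
CaO: 23.97/56.077 = 0.42745 mol → 0.42745 mol Ca, 0.42745 mol O.
SiO2: 51.32/60.083 = 0.85415 mol → 0.85415 mol Si, 1.70830 mol O.
Total oxygen = 2.56032 mol. Normalization factor = 6/2.56032 = 2.34346.
Si per 6 O = 0.85415 × 2.34346 = 2.002.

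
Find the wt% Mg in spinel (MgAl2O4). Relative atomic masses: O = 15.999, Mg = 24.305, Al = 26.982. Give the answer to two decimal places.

M(MgAl2O4) = 142.265 g/mol.
Mg contributes 1 × 24.305 = 24.305 g per mole.
24.305/142.265 = 0.1708 → 17.08%.

17.08 weight percent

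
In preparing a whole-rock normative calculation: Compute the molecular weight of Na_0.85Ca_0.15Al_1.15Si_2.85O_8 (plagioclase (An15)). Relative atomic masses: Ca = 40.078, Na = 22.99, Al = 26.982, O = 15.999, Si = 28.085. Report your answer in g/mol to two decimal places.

M = 0.85*22.99 + 0.15*40.078 + 1.15*26.982 + 2.85*28.085 + 8*15.999

264.62 g/mol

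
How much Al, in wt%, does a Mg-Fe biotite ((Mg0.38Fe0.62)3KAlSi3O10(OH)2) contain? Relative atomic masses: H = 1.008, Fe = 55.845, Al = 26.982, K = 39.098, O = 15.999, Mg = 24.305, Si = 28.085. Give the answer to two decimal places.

5.67 wt%

Molar mass of (Mg0.38Fe0.62)3KAlSi3O10(OH)2: 1.14×24.305 + 1.86×55.845 + 1×39.098 + 1×26.982 + 3×28.085 + 12×15.999 + 2×1.008 = 475.918 g/mol.
Mass of Al per formula unit: 1 × 26.982 = 26.982 g.
Weight fraction Al = 26.982 / 475.918 = 0.0567.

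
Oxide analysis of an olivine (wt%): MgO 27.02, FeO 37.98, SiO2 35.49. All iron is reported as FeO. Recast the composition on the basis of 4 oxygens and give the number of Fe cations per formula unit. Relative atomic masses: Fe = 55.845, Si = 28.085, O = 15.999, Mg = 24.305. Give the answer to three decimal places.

MgO: 27.02/40.304 = 0.67040 mol → 0.67040 mol Mg, 0.67040 mol O.
FeO: 37.98/71.844 = 0.52865 mol → 0.52865 mol Fe, 0.52865 mol O.
SiO2: 35.49/60.083 = 0.59068 mol → 0.59068 mol Si, 1.18136 mol O.
Total oxygen = 2.38041 mol. Normalization factor = 4/2.38041 = 1.68038.
Fe per 4 O = 0.52865 × 1.68038 = 0.888.

0.888 Fe apfu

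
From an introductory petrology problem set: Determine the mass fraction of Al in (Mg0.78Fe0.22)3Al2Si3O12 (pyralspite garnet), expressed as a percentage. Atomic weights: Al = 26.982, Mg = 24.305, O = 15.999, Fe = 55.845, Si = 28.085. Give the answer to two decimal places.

12.73 mass %

M((Mg0.78Fe0.22)3Al2Si3O12) = 423.938 g/mol.
Al contributes 2 × 26.982 = 53.964 g per mole.
53.964/423.938 = 0.1273 → 12.73%.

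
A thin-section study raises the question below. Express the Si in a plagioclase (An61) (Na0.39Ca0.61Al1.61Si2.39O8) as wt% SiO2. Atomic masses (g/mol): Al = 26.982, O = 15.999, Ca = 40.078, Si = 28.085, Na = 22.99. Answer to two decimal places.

52.80 wt%

M(Na0.39Ca0.61Al1.61Si2.39O8) = 271.970 g/mol; M(SiO2) = 60.083 g/mol.
Moles SiO2 per formula unit = 2.39 Si ÷ 1 = 2.3900.
SiO2 fraction = (2.3900 × 60.083) / 271.970 = 143.598/271.970 = 0.5280.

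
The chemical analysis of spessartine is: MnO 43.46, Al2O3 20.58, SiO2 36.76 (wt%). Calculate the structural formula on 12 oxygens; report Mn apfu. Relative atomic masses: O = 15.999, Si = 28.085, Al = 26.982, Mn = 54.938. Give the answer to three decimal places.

3.011 Mn apfu

MnO (M=70.937): mol = 0.61266; Mn = 0.61266, O = 0.61266.
Al2O3 (M=101.961): mol = 0.20184; Al = 0.40368, O = 0.60552.
SiO2 (M=60.083): mol = 0.61182; Si = 0.61182, O = 1.22364.
ΣO = 2.44182; factor = 12/ΣO = 4.91437.
Mn apfu = 0.61266 × 4.91437 = 3.011.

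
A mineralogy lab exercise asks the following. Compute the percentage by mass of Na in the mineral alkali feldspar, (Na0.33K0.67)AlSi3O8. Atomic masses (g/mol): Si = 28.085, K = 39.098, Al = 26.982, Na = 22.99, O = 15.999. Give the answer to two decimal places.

Molar mass of (Na0.33K0.67)AlSi3O8: 0.33*22.99 + 0.67*39.098 + 1*26.982 + 3*28.085 + 8*15.999 = 273.011 g/mol.
Mass of Na per formula unit: 0.33 × 22.99 = 7.587 g.
Weight fraction Na = 7.587 / 273.011 = 0.0278.

2.78 mass %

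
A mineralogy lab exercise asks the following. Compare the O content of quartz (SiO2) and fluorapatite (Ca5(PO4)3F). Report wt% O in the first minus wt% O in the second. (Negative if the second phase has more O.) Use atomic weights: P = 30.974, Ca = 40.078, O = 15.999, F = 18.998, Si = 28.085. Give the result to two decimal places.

15.19 percentage points

O in SiO2: molar mass 60.083 g/mol; 2×15.999 = 31.998 g → 53.26 wt%.
O in Ca5(PO4)3F: molar mass 504.298 g/mol; 12×15.999 = 191.988 g → 38.07 wt%.
Difference = 53.26 − 38.07 = 15.19 percentage points.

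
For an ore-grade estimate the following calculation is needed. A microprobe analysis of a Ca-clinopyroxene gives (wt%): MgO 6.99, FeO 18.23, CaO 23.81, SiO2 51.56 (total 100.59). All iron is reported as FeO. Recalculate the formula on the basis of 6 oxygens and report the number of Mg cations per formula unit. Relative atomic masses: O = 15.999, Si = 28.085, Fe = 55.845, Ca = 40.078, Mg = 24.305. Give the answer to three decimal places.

0.405 Mg apfu

MgO (M=40.304): mol = 0.17343; Mg = 0.17343, O = 0.17343.
FeO (M=71.844): mol = 0.25374; Fe = 0.25374, O = 0.25374.
CaO (M=56.077): mol = 0.42459; Ca = 0.42459, O = 0.42459.
SiO2 (M=60.083): mol = 0.85815; Si = 0.85815, O = 1.71630.
ΣO = 2.56806; factor = 6/ΣO = 2.33639.
Mg apfu = 0.17343 × 2.33639 = 0.405.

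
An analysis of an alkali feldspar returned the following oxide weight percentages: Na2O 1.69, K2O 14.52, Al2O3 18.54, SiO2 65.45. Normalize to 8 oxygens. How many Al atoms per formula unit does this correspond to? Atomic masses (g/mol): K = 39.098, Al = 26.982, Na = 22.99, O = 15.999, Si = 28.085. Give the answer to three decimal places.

1.001 Al apfu

Na2O: 1.69/61.979 = 0.02727 mol → 0.05454 mol Na, 0.02727 mol O.
K2O: 14.52/94.195 = 0.15415 mol → 0.30830 mol K, 0.15415 mol O.
Al2O3: 18.54/101.961 = 0.18183 mol → 0.36366 mol Al, 0.54549 mol O.
SiO2: 65.45/60.083 = 1.08933 mol → 1.08933 mol Si, 2.17866 mol O.
Total oxygen = 2.90557 mol. Normalization factor = 8/2.90557 = 2.75333.
Al per 8 O = 0.36366 × 2.75333 = 1.001.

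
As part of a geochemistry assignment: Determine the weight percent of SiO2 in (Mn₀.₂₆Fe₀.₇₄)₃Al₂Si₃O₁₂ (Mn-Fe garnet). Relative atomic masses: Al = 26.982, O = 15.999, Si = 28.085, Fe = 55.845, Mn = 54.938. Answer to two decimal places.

36.26 wt%

Formula mass = 497.035 g/mol.
3 Si → 3.0000 mol SiO2 per formula unit; M(SiO2) = 60.083, so SiO2 mass = 180.249 g.
180.249/497.035 × 100 = 36.26 wt%.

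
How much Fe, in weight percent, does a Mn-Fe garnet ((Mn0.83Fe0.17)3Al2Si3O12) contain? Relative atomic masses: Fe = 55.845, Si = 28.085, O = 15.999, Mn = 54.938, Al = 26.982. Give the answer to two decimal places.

Molar mass of (Mn0.83Fe0.17)3Al2Si3O12: 2.49×54.938 + 0.51×55.845 + 2×26.982 + 3×28.085 + 12×15.999 = 495.484 g/mol.
Mass of Fe per formula unit: 0.51 × 55.845 = 28.481 g.
Weight fraction Fe = 28.481 / 495.484 = 0.0575.

5.75 weight percent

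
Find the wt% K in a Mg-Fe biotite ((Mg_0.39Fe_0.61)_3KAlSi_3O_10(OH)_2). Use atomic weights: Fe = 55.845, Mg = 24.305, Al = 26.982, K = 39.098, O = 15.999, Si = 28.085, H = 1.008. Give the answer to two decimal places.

8.23 wt%

M((Mg_0.39Fe_0.61)_3KAlSi_3O_10(OH)_2) = 474.972 g/mol.
K contributes 1 × 39.098 = 39.098 g per mole.
39.098/474.972 = 0.0823 → 8.23%.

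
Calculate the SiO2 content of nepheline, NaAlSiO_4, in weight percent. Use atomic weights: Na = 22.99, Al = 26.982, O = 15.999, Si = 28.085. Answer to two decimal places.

42.30 wt%

Molar mass of NaAlSiO_4 = 1*22.99 + 1*26.982 + 1*28.085 + 4*15.999 = 142.053 g/mol.
Each formula unit contains 1 Si, equivalent to 1/1 = 1.0000 mol SiO2.
M(SiO2) = 1×28.085 + 2×15.999 = 60.083 g/mol.
Mass of SiO2 per formula unit = 1.0000 × 60.083 = 60.083 g.
SiO2 wt% = 60.083 / 142.053 × 100 = 42.30%.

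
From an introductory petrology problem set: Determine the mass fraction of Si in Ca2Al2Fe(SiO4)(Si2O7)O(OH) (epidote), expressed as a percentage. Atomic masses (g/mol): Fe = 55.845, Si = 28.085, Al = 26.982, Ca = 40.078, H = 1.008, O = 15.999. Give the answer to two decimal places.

M(Ca2Al2Fe(SiO4)(Si2O7)O(OH)) = 483.215 g/mol.
Si contributes 3 × 28.085 = 84.255 g per mole.
84.255/483.215 = 0.1744 → 17.44%.

17.44 mass %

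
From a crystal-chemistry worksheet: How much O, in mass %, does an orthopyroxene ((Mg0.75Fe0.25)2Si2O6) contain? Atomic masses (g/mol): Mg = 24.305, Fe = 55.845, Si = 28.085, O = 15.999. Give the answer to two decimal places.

Molar mass of (Mg0.75Fe0.25)2Si2O6: 1.50·24.305 + 0.50·55.845 + 2·28.085 + 6·15.999 = 216.544 g/mol.
Mass of O per formula unit: 6 × 15.999 = 95.994 g.
Weight fraction O = 95.994 / 216.544 = 0.4433.

44.33 mass %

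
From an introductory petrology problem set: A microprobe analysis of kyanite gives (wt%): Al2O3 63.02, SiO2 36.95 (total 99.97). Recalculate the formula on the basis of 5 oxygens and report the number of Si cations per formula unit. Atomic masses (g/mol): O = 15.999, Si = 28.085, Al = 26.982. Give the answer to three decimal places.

0.997 Si apfu

Al2O3: 63.02/101.961 = 0.61808 mol → 1.23616 mol Al, 1.85424 mol O.
SiO2: 36.95/60.083 = 0.61498 mol → 0.61498 mol Si, 1.22996 mol O.
Total oxygen = 3.08420 mol. Normalization factor = 5/3.08420 = 1.62117.
Si per 5 O = 0.61498 × 1.62117 = 0.997.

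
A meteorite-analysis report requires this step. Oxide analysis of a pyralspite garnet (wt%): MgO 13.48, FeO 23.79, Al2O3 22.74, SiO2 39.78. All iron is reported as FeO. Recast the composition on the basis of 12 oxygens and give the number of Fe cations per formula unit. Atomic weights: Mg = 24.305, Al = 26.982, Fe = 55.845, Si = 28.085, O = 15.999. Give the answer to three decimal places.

13.48 wt% MgO ÷ 40.304 g/mol = 0.33446 mol, giving 0.33446 Mg and 0.33446 O.
23.79 wt% FeO ÷ 71.844 g/mol = 0.33113 mol, giving 0.33113 Fe and 0.33113 O.
22.74 wt% Al2O3 ÷ 101.961 g/mol = 0.22303 mol, giving 0.44606 Al and 0.66909 O.
39.78 wt% SiO2 ÷ 60.083 g/mol = 0.66208 mol, giving 0.66208 Si and 1.32416 O.
Oxygen sums to 2.65884; scaling by 12/2.65884 = 4.51325 puts the formula on 12 O.
Fe: 0.33113 × 4.51325 = 1.494 atoms per formula unit.

1.494 Fe apfu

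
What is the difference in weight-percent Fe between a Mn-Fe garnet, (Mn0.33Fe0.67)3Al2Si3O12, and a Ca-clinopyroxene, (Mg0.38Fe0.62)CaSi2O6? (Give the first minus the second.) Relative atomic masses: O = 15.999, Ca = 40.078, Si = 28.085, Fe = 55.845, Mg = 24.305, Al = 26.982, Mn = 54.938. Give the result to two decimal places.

7.93 percentage points

M((Mn0.33Fe0.67)3Al2Si3O12) = 496.844 g/mol, so wt% Fe = 112.248/496.844 × 100 = 22.59%.
M((Mg0.38Fe0.62)CaSi2O6) = 236.102 g/mol, so wt% Fe = 34.624/236.102 × 100 = 14.66%.
22.59 − 14.66 = 7.93 pp.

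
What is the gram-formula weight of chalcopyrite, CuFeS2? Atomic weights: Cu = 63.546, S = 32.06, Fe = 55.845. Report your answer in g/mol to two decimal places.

Cu: 1 × 63.546 = 63.5460
Fe: 1 × 55.845 = 55.8450
S: 2 × 32.06 = 64.1200
Summing the contributions gives the formula mass.

183.51 g/mol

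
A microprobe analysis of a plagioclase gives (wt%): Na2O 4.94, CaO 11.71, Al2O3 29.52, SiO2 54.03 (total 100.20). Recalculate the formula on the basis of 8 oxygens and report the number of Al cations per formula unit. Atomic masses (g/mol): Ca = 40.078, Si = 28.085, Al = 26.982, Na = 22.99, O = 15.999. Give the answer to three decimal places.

1.567 Al apfu

4.94 wt% Na2O ÷ 61.979 g/mol = 0.07970 mol, giving 0.15940 Na and 0.07970 O.
11.71 wt% CaO ÷ 56.077 g/mol = 0.20882 mol, giving 0.20882 Ca and 0.20882 O.
29.52 wt% Al2O3 ÷ 101.961 g/mol = 0.28952 mol, giving 0.57904 Al and 0.86856 O.
54.03 wt% SiO2 ÷ 60.083 g/mol = 0.89926 mol, giving 0.89926 Si and 1.79852 O.
Oxygen sums to 2.95560; scaling by 8/2.95560 = 2.70673 puts the formula on 8 O.
Al: 0.57904 × 2.70673 = 1.567 atoms per formula unit.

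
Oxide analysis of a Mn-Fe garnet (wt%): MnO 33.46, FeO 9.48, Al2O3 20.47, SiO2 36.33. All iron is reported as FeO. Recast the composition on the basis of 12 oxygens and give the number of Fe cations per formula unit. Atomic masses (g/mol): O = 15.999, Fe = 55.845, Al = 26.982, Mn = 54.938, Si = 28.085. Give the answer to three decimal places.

0.656 Fe apfu

33.46 wt% MnO ÷ 70.937 g/mol = 0.47169 mol, giving 0.47169 Mn and 0.47169 O.
9.48 wt% FeO ÷ 71.844 g/mol = 0.13195 mol, giving 0.13195 Fe and 0.13195 O.
20.47 wt% Al2O3 ÷ 101.961 g/mol = 0.20076 mol, giving 0.40152 Al and 0.60228 O.
36.33 wt% SiO2 ÷ 60.083 g/mol = 0.60466 mol, giving 0.60466 Si and 1.20932 O.
Oxygen sums to 2.41524; scaling by 12/2.41524 = 4.96845 puts the formula on 12 O.
Fe: 0.13195 × 4.96845 = 0.656 atoms per formula unit.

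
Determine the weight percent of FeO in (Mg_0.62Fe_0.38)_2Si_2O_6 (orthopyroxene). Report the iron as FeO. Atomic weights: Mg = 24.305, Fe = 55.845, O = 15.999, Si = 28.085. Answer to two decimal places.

Formula mass = 224.744 g/mol.
0.76 Fe → 0.7600 mol FeO per formula unit; M(FeO) = 71.844, so FeO mass = 54.601 g.
54.601/224.744 × 100 = 24.29 wt%.

24.29 wt%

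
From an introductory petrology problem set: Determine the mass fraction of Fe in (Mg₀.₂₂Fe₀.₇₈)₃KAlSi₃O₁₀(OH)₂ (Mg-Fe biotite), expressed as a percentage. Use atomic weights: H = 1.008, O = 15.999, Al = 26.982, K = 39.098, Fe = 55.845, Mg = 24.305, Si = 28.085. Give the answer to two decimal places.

26.61 wt%

Molar mass of (Mg₀.₂₂Fe₀.₇₈)₃KAlSi₃O₁₀(OH)₂: 0.66·24.305 + 2.34·55.845 + 1·39.098 + 1·26.982 + 3·28.085 + 12·15.999 + 2·1.008 = 491.058 g/mol.
Mass of Fe per formula unit: 2.34 × 55.845 = 130.677 g.
Weight fraction Fe = 130.677 / 491.058 = 0.2661.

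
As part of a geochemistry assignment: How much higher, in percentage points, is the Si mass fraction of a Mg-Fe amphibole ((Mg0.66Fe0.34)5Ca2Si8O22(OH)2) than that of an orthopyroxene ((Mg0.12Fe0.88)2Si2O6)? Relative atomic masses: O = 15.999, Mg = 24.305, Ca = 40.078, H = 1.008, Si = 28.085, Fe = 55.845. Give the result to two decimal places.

4.03 percentage points

First mineral: 224.680 g Si in 865.971 g formula = 25.95 wt% Si.
Second mineral: 56.170 g Si in 256.284 g formula = 21.92 wt% Si.
25.95% − 21.92% gives a difference of 4.03 percentage points.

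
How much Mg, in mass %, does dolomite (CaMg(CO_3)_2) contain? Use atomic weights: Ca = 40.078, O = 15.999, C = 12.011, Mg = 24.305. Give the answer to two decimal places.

Molar mass of CaMg(CO_3)_2: 1×40.078 + 1×24.305 + 2×12.011 + 6×15.999 = 184.399 g/mol.
Mass of Mg per formula unit: 1 × 24.305 = 24.305 g.
Weight fraction Mg = 24.305 / 184.399 = 0.1318.

13.18 mass %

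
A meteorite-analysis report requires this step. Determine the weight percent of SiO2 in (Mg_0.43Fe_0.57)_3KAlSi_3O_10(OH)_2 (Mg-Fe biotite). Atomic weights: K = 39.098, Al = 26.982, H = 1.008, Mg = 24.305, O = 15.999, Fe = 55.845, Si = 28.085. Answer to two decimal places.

38.25 wt%

Molar mass of (Mg_0.43Fe_0.57)_3KAlSi_3O_10(OH)_2 = 1.29·24.305 + 1.71·55.845 + 1·39.098 + 1·26.982 + 3·28.085 + 12·15.999 + 2·1.008 = 471.187 g/mol.
Each formula unit contains 3 Si, equivalent to 3/1 = 3.0000 mol SiO2.
M(SiO2) = 1×28.085 + 2×15.999 = 60.083 g/mol.
Mass of SiO2 per formula unit = 3.0000 × 60.083 = 180.249 g.
SiO2 wt% = 180.249 / 471.187 × 100 = 38.25%.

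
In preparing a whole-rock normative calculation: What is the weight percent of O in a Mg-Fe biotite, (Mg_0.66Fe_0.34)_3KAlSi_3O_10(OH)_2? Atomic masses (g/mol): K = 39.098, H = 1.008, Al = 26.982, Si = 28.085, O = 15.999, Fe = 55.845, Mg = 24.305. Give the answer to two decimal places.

Molar mass of (Mg_0.66Fe_0.34)_3KAlSi_3O_10(OH)_2: 1.98·24.305 + 1.02·55.845 + 1·39.098 + 1·26.982 + 3·28.085 + 12·15.999 + 2·1.008 = 449.425 g/mol.
Mass of O per formula unit: 12 × 15.999 = 191.988 g.
Weight fraction O = 191.988 / 449.425 = 0.4272.

42.72 wt%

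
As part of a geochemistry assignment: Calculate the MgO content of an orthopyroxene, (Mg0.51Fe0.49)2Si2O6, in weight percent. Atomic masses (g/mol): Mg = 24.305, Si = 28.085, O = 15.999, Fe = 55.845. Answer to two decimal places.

M((Mg0.51Fe0.49)2Si2O6) = 231.683 g/mol; M(MgO) = 40.304 g/mol.
Moles MgO per formula unit = 1.02 Mg ÷ 1 = 1.0200.
MgO fraction = (1.0200 × 40.304) / 231.683 = 41.110/231.683 = 0.1774.

17.74 wt%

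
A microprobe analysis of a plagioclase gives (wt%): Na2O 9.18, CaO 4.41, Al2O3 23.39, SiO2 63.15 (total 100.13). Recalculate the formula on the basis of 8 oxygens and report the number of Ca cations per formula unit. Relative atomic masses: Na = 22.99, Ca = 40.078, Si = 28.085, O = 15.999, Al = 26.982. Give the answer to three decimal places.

9.18 wt% Na2O ÷ 61.979 g/mol = 0.14811 mol, giving 0.29622 Na and 0.14811 O.
4.41 wt% CaO ÷ 56.077 g/mol = 0.07864 mol, giving 0.07864 Ca and 0.07864 O.
23.39 wt% Al2O3 ÷ 101.961 g/mol = 0.22940 mol, giving 0.45880 Al and 0.68820 O.
63.15 wt% SiO2 ÷ 60.083 g/mol = 1.05105 mol, giving 1.05105 Si and 2.10210 O.
Oxygen sums to 3.01705; scaling by 8/3.01705 = 2.65160 puts the formula on 8 O.
Ca: 0.07864 × 2.65160 = 0.209 atoms per formula unit.

0.209 Ca apfu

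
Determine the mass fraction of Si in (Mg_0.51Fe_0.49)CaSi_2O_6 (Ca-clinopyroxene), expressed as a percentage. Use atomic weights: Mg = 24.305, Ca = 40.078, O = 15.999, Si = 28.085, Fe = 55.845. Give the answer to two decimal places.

24.21 wt%

M((Mg_0.51Fe_0.49)CaSi_2O_6) = 232.002 g/mol.
Si contributes 2 × 28.085 = 56.170 g per mole.
56.170/232.002 = 0.2421 → 24.21%.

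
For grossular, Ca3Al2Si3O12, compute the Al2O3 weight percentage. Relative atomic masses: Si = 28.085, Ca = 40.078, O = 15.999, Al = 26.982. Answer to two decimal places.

Formula mass = 450.441 g/mol.
2 Al → 1.0000 mol Al2O3 per formula unit; M(Al2O3) = 101.961, so Al2O3 mass = 101.961 g.
101.961/450.441 × 100 = 22.64 wt%.

22.64 wt%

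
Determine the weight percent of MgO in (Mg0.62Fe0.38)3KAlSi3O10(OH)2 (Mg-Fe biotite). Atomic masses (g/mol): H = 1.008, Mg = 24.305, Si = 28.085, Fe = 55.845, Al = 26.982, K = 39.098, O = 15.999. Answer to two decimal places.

Formula mass = 453.210 g/mol.
1.86 Mg → 1.8600 mol MgO per formula unit; M(MgO) = 40.304, so MgO mass = 74.965 g.
74.965/453.210 × 100 = 16.54 wt%.

16.54 wt%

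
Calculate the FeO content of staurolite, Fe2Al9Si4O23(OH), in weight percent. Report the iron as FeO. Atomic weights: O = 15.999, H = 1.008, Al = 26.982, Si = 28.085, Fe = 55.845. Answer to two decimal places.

16.87 wt%

Molar mass of Fe2Al9Si4O23(OH) = 2×55.845 + 9×26.982 + 4×28.085 + 24×15.999 + 1×1.008 = 851.852 g/mol.
Each formula unit contains 2 Fe, equivalent to 2/1 = 2.0000 mol FeO.
M(FeO) = 1×55.845 + 1×15.999 = 71.844 g/mol.
Mass of FeO per formula unit = 2.0000 × 71.844 = 143.688 g.
FeO wt% = 143.688 / 851.852 × 100 = 16.87%.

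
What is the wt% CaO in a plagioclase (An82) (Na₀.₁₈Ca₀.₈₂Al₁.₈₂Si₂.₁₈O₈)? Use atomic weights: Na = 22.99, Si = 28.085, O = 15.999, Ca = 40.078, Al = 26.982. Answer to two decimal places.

Molar mass of Na₀.₁₈Ca₀.₈₂Al₁.₈₂Si₂.₁₈O₈ = 0.18*22.99 + 0.82*40.078 + 1.82*26.982 + 2.18*28.085 + 8*15.999 = 275.327 g/mol.
Each formula unit contains 0.82 Ca, equivalent to 0.82/1 = 0.8200 mol CaO.
M(CaO) = 1×40.078 + 1×15.999 = 56.077 g/mol.
Mass of CaO per formula unit = 0.8200 × 56.077 = 45.983 g.
CaO wt% = 45.983 / 275.327 × 100 = 16.70%.

16.70 wt%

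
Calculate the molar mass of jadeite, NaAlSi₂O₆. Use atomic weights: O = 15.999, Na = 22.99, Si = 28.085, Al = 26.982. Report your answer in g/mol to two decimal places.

202.14 g/mol

M = 1·22.99 + 1·26.982 + 2·28.085 + 6·15.999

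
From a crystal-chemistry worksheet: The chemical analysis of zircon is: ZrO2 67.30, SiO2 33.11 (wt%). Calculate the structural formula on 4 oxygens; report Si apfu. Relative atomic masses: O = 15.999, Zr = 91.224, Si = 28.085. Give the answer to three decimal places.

1.004 Si apfu

ZrO2 (M=123.222): mol = 0.54617; Zr = 0.54617, O = 1.09234.
SiO2 (M=60.083): mol = 0.55107; Si = 0.55107, O = 1.10214.
ΣO = 2.19448; factor = 4/ΣO = 1.82276.
Si apfu = 0.55107 × 1.82276 = 1.004.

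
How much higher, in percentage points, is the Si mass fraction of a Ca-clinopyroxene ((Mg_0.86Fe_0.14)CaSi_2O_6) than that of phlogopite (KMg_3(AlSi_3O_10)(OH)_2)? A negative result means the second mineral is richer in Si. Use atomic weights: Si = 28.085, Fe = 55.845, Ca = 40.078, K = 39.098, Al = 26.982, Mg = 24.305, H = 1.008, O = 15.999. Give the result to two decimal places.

First mineral: 56.170 g Si in 220.963 g formula = 25.42 wt% Si.
Second mineral: 84.255 g Si in 417.254 g formula = 20.19 wt% Si.
25.42% − 20.19% gives a difference of 5.23 percentage points.

5.23 percentage points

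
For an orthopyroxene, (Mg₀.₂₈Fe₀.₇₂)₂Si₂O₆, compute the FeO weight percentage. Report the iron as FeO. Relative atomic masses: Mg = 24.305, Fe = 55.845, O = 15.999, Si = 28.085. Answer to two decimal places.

42.02 wt%

Formula mass = 246.192 g/mol.
1.44 Fe → 1.4400 mol FeO per formula unit; M(FeO) = 71.844, so FeO mass = 103.455 g.
103.455/246.192 × 100 = 42.02 wt%.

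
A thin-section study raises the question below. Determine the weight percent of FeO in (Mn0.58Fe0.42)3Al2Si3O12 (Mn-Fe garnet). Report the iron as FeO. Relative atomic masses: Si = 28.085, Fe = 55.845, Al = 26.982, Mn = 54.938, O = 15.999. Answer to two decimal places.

Molar mass of (Mn0.58Fe0.42)3Al2Si3O12 = 1.74×54.938 + 1.26×55.845 + 2×26.982 + 3×28.085 + 12×15.999 = 496.164 g/mol.
Each formula unit contains 1.26 Fe, equivalent to 1.26/1 = 1.2600 mol FeO.
M(FeO) = 1×55.845 + 1×15.999 = 71.844 g/mol.
Mass of FeO per formula unit = 1.2600 × 71.844 = 90.523 g.
FeO wt% = 90.523 / 496.164 × 100 = 18.24%.

18.24 wt%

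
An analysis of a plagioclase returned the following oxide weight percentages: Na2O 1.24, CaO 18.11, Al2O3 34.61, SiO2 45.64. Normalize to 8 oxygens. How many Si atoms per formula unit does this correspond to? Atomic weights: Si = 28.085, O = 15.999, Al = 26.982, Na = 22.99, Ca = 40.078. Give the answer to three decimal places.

2.110 Si apfu

Na2O (M=61.979): mol = 0.02001; Na = 0.04002, O = 0.02001.
CaO (M=56.077): mol = 0.32295; Ca = 0.32295, O = 0.32295.
Al2O3 (M=101.961): mol = 0.33944; Al = 0.67888, O = 1.01832.
SiO2 (M=60.083): mol = 0.75962; Si = 0.75962, O = 1.51924.
ΣO = 2.88052; factor = 8/ΣO = 2.77728.
Si apfu = 0.75962 × 2.77728 = 2.110.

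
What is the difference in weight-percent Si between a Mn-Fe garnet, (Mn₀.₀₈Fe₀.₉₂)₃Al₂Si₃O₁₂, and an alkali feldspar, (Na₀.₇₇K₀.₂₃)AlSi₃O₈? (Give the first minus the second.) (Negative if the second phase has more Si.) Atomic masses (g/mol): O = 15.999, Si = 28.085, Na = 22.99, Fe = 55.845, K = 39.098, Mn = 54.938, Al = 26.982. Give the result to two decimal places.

First mineral: 84.255 g Si in 497.524 g formula = 16.93 wt% Si.
Second mineral: 84.255 g Si in 265.924 g formula = 31.68 wt% Si.
16.93% − 31.68% gives a difference of -14.75 percentage points.

-14.75 percentage points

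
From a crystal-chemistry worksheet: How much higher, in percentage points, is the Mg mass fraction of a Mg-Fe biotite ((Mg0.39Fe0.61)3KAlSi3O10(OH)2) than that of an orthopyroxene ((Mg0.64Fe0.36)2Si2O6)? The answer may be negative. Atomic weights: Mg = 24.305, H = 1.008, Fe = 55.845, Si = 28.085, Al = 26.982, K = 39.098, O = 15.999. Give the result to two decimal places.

-7.93 percentage points

M((Mg0.39Fe0.61)3KAlSi3O10(OH)2) = 474.972 g/mol, so wt% Mg = 28.437/474.972 × 100 = 5.99%.
M((Mg0.64Fe0.36)2Si2O6) = 223.483 g/mol, so wt% Mg = 31.110/223.483 × 100 = 13.92%.
5.99 − 13.92 = -7.93 pp.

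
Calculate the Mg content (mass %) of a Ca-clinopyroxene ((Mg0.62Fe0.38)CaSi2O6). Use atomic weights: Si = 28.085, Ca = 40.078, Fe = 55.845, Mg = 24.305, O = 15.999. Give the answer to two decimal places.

6.59 mass %

Formula mass = 0.62×24.305 + 0.38×55.845 + 1×40.078 + 2×28.085 + 6×15.999 = 228.532 g/mol, of which 15.069 g is Mg.
So Mg makes up 15.069/228.532 = 0.0659 of the mass, i.e. 6.59%.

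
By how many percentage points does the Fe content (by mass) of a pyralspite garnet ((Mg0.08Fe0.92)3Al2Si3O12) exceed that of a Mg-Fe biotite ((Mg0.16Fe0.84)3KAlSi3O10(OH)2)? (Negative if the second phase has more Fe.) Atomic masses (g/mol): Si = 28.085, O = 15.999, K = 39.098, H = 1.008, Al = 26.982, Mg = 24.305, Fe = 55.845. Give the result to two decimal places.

3.11 percentage points

First mineral: 154.132 g Fe in 490.172 g formula = 31.44 wt% Fe.
Second mineral: 140.729 g Fe in 496.735 g formula = 28.33 wt% Fe.
31.44% − 28.33% gives a difference of 3.11 percentage points.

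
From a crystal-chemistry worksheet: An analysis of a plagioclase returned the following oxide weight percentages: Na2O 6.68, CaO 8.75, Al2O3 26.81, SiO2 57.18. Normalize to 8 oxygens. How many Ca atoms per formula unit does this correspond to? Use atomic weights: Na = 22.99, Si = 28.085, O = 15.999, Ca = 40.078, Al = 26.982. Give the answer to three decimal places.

Na2O (M=61.979): mol = 0.10778; Na = 0.21556, O = 0.10778.
CaO (M=56.077): mol = 0.15604; Ca = 0.15604, O = 0.15604.
Al2O3 (M=101.961): mol = 0.26294; Al = 0.52588, O = 0.78882.
SiO2 (M=60.083): mol = 0.95168; Si = 0.95168, O = 1.90336.
ΣO = 2.95600; factor = 8/ΣO = 2.70636.
Ca apfu = 0.15604 × 2.70636 = 0.422.

0.422 Ca apfu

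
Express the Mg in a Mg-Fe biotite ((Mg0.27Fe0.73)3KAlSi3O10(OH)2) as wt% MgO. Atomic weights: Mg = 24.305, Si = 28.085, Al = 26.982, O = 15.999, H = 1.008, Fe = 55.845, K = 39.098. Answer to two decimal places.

Molar mass of (Mg0.27Fe0.73)3KAlSi3O10(OH)2 = 0.81·24.305 + 2.19·55.845 + 1·39.098 + 1·26.982 + 3·28.085 + 12·15.999 + 2·1.008 = 486.327 g/mol.
Each formula unit contains 0.81 Mg, equivalent to 0.81/1 = 0.8100 mol MgO.
M(MgO) = 1×24.305 + 1×15.999 = 40.304 g/mol.
Mass of MgO per formula unit = 0.8100 × 40.304 = 32.646 g.
MgO wt% = 32.646 / 486.327 × 100 = 6.71%.

6.71 wt%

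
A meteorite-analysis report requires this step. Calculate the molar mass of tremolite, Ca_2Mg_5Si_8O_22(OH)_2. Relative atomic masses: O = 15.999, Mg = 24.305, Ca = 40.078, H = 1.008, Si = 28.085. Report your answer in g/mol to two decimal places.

Ca: 2 × 40.078 = 80.1560
Mg: 5 × 24.305 = 121.5250
Si: 8 × 28.085 = 224.6800
O: 24 × 15.999 = 383.9760
H: 2 × 1.008 = 2.0160
Summing the contributions gives the formula mass.

812.35 g/mol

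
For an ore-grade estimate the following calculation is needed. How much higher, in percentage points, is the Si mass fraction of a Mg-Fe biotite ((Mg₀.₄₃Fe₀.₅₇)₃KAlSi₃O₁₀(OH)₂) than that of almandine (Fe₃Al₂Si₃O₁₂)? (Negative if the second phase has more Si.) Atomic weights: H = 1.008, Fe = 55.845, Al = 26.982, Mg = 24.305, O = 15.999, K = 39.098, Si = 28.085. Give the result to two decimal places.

Si in (Mg₀.₄₃Fe₀.₅₇)₃KAlSi₃O₁₀(OH)₂: molar mass 471.187 g/mol; 3×28.085 = 84.255 g → 17.88 wt%.
Si in Fe₃Al₂Si₃O₁₂: molar mass 497.742 g/mol; 3×28.085 = 84.255 g → 16.93 wt%.
Difference = 17.88 − 16.93 = 0.95 percentage points.

0.95 percentage points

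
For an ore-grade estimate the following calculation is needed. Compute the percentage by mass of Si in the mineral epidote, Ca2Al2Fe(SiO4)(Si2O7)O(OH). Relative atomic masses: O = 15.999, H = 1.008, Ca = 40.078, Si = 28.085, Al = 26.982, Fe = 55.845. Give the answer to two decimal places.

17.44 mass %

Molar mass of Ca2Al2Fe(SiO4)(Si2O7)O(OH): 2·40.078 + 2·26.982 + 1·55.845 + 3·28.085 + 13·15.999 + 1·1.008 = 483.215 g/mol.
Mass of Si per formula unit: 3 × 28.085 = 84.255 g.
Weight fraction Si = 84.255 / 483.215 = 0.1744.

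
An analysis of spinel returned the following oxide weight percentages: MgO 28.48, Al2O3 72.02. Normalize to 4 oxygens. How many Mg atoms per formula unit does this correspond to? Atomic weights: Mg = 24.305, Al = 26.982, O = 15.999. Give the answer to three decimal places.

MgO: 28.48/40.304 = 0.70663 mol → 0.70663 mol Mg, 0.70663 mol O.
Al2O3: 72.02/101.961 = 0.70635 mol → 1.41270 mol Al, 2.11905 mol O.
Total oxygen = 2.82568 mol. Normalization factor = 4/2.82568 = 1.41559.
Mg per 4 O = 0.70663 × 1.41559 = 1.000.

1.000 Mg apfu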